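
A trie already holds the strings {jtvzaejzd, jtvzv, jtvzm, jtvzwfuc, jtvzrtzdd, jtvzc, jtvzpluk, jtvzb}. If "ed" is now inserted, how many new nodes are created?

"ed" shares no prefix with any stored word, so all 2 characters open new nodes.
2 − 0 = 2 new nodes.

2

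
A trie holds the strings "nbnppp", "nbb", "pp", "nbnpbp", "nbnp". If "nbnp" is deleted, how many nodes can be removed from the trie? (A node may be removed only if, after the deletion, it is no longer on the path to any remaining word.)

0

Walk "nbnp" from the leaf back toward the root, removing each node that no remaining word uses.
Every node on "nbnp" is still needed (e.g. by "nbnppp"), so nothing is freed.
Nodes removed: 0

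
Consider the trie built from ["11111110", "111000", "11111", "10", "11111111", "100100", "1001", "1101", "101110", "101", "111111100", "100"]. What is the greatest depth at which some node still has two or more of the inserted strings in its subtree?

Equivalently: take the maximum, over all pairs, of their longest common prefix length.
"11111110" and "111111100" agree on "11111110" (8 characters) before diverging; nothing deeper is shared.
Longest shared-prefix length: 8

8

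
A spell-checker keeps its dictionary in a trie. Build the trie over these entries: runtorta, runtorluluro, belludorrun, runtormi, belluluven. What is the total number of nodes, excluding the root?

Trace insertions, counting only characters that open a new branch:
  "runtorta" → 8 new (r, u, n, t, o, r, t, a)
  "runtorluluro" → prefix "runtor" already present; 6 new (l, u, l, u, r, o)
  "belludorrun" → 11 new (b, e, l, l, u, d, o, r, r, u, n)
  "runtormi" → prefix "runtor" already present; 2 new (m, i)
  "belluluven" → prefix "bellu" already present; 5 new (l, u, v, e, n)
Total nodes = 8 + 6 + 11 + 2 + 5 = 32

32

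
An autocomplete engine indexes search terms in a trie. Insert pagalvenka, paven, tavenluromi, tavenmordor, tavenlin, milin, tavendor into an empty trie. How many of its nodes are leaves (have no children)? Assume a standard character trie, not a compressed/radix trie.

7

A leaf is a node with no children — equivalently, the end of a word that is not a proper prefix of any other stored word.
Those words: "milin", "pagalvenka", "paven", "tavendor", "tavenlin", "tavenluromi", "tavenmordor"
Leaf count: 7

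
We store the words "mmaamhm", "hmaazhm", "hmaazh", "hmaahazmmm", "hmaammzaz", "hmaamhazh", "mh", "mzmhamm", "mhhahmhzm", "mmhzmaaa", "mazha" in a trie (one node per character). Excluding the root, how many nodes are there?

53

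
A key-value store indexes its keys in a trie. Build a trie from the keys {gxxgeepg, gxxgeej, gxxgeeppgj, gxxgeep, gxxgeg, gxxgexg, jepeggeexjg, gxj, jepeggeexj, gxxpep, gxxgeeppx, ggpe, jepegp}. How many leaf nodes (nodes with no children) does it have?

11

Leaves are exactly the stored words that no other stored word extends.
Those words: "ggpe", "gxj", "gxxgeej", "gxxgeepg", "gxxgeeppgj", "gxxgeeppx", "gxxgeg", "gxxgexg", "gxxpep", "jepeggeexjg", "jepegp"
Leaf count: 11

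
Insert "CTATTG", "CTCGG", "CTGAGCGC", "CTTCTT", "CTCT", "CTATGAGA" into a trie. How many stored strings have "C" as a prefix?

Walk to "C"; the words in its subtree are exactly those with that prefix.
Matches: "CTATGAGA", "CTATTG", "CTCGG", "CTCT", "CTGAGCGC", "CTTCTT"
Count: 6

6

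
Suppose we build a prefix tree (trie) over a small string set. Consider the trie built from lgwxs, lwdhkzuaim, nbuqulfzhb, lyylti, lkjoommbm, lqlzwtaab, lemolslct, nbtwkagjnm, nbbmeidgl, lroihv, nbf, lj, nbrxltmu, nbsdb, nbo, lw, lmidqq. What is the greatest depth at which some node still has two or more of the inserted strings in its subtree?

The deepest shared node is where two words last agree before diverging.
"lw" and "lwdhkzuaim" agree on "lw" (2 characters) before diverging; nothing deeper is shared.
Longest shared-prefix length: 2

2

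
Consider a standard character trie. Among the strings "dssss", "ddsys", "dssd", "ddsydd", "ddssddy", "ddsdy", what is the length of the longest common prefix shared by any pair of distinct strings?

4

Look for the deepest trie node that still has at least two words in its subtree.
"ddsydd" and "ddsys" agree on "ddsy" (4 characters) before diverging; nothing deeper is shared.
Longest shared-prefix length: 4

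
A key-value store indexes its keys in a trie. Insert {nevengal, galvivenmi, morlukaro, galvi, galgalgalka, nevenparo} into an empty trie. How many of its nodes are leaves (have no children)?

A leaf is a node with no children — equivalently, the end of a word that is not a proper prefix of any other stored word.
Those words: "galgalgalka", "galvivenmi", "morlukaro", "nevengal", "nevenparo"
Leaf count: 5

5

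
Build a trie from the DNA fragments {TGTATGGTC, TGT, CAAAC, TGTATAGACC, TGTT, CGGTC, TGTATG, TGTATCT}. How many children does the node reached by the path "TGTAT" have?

3

The children of the "TGTAT" node are the distinct next characters among strings starting with "TGTAT".
Characters that immediately follow "TGTAT" among the stored strings: {A, C, G}.
That node has 3 child edges.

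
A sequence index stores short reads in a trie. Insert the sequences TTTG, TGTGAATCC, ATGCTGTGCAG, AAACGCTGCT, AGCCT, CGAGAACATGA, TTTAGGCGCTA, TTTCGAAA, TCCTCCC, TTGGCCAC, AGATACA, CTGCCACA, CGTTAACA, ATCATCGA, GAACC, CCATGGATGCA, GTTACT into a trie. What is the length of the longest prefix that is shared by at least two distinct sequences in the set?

3

The deepest shared node is where two words last agree before diverging.
e.g. "TTTAGGCGCTA" and "TTTCGAAA" share the prefix "TTT" of length 3; no pair shares a longer one.
Longest shared-prefix length: 3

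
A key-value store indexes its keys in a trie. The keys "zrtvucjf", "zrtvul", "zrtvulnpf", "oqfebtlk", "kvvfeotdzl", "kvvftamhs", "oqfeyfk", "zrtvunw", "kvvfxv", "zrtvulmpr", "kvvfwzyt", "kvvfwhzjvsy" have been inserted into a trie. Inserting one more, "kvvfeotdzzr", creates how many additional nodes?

Walking "kvvfeotdzzr" from the root, the first 9 characters ("kvvfeotdz") follow existing edges; "z" is the first miss.
So 11 − 9 = 2 new nodes.

2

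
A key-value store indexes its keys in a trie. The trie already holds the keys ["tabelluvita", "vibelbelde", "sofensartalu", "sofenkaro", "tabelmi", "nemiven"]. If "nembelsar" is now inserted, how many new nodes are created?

The longest prefix of "nembelsar" already in the trie is "nem" (length 3).
Each of the 6 remaining characters creates one node.

6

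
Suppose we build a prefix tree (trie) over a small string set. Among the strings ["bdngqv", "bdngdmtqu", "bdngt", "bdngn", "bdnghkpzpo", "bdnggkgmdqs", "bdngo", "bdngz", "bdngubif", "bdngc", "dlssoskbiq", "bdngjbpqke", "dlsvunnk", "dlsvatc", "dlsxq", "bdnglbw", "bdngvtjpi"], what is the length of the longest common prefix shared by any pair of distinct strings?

Look for the deepest trie node that still has at least two words in its subtree.
"bdngc" and "bdngdmtqu" agree on "bdng" (4 characters) before diverging; nothing deeper is shared.
Longest shared-prefix length: 4

4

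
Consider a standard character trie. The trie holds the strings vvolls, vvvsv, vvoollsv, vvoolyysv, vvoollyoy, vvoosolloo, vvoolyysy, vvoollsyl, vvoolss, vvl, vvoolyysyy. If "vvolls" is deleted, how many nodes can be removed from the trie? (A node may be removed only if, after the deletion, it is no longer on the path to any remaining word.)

3

A node on "vvolls"'s path can go only if nothing else ends at it or branches off below it.
The suffix "lls" (3 nodes) is used only by "vvolls"; the node for "vvo" still has the child "o", so pruning stops there.
Nodes removed: 3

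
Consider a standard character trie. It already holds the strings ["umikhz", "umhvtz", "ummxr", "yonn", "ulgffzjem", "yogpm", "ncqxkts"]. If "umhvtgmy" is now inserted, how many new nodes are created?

"umhvt" is already a path in the trie; the remaining "gmy" must be added.
New nodes needed: |"umhvtgmy"| − 5 = 8 − 5 = 3.

3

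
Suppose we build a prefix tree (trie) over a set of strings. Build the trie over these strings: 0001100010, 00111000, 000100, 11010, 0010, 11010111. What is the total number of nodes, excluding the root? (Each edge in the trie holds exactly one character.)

Insert word by word; a character creates a node only if that edge doesn't already exist:
  "0001100010" → 10 new (0, 0, 0, 1, 1, 0, 0, 0, 1, 0)
  "00111000" → prefix "00" already present; 6 new (1, 1, 1, 0, 0, 0)
  "000100" → prefix "0001" already present; 2 new (0, 0)
  "11010" → 5 new (1, 1, 0, 1, 0)
  "0010" → prefix "001" already present; 1 new (0)
  "11010111" → prefix "11010" already present; 3 new (1, 1, 1)
Total nodes = 10 + 6 + 2 + 5 + 1 + 3 = 27

27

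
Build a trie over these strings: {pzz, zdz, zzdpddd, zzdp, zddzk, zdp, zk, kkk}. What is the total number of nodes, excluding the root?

20

For each word, the new-node count is its length minus the longest prefix already in the trie:
  "pzz" → 3 new (p, z, z)
  "zdz" → 3 new (z, d, z)
  "zzdpddd" → prefix "z" already present; 6 new (z, d, p, d, d, d)
  "zzdp" → prefix "zzdp" already present; 0 new (none)
  "zddzk" → prefix "zd" already present; 3 new (d, z, k)
  "zdp" → prefix "zd" already present; 1 new (p)
  "zk" → prefix "z" already present; 1 new (k)
  "kkk" → 3 new (k, k, k)
Total nodes = 3 + 3 + 6 + 0 + 3 + 1 + 1 + 3 = 20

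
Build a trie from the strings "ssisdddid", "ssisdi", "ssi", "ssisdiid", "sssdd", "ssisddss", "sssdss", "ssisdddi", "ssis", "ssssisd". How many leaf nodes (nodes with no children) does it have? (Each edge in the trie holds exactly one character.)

A leaf is a node with no children — equivalently, the end of a word that is not a proper prefix of any other stored word.
Those words: "ssisdddid", "ssisddss", "ssisdiid", "sssdd", "sssdss", "ssssisd"
Leaf count: 6

6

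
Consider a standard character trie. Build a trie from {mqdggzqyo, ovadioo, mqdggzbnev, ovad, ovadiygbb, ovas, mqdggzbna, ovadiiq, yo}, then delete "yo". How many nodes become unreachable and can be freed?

2

After clearing the end-marker at "yo", prune upward until reaching a node still needed by another word.
No other word shares any prefix with "yo", so all 2 of its nodes go.
Nodes removed: 2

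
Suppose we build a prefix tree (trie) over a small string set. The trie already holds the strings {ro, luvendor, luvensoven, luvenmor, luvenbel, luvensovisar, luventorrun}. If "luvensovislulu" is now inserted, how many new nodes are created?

4

Walking "luvensovislulu" from the root, the first 10 characters ("luvensovis") follow existing edges; "l" is the first miss.
Each of the 4 remaining characters creates one node.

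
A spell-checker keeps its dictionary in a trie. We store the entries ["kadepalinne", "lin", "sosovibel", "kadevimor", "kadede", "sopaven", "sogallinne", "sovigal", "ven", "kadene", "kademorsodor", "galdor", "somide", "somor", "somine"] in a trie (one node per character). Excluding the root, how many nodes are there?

75

Trace insertions, counting only characters that open a new branch:
  "kadepalinne" → 11 new (k, a, d, e, p, a, l, i, n, n, e)
  "lin" → 3 new (l, i, n)
  "sosovibel" → 9 new (s, o, s, o, v, i, b, e, l)
  "kadevimor" → prefix "kade" already present; 5 new (v, i, m, o, r)
  "kadede" → prefix "kade" already present; 2 new (d, e)
  "sopaven" → prefix "so" already present; 5 new (p, a, v, e, n)
  "sogallinne" → prefix "so" already present; 8 new (g, a, l, l, i, n, n, e)
  "sovigal" → prefix "so" already present; 5 new (v, i, g, a, l)
  "ven" → 3 new (v, e, n)
  "kadene" → prefix "kade" already present; 2 new (n, e)
  "kademorsodor" → prefix "kade" already present; 8 new (m, o, r, s, o, d, o, r)
  "galdor" → 6 new (g, a, l, d, o, r)
  "somide" → prefix "so" already present; 4 new (m, i, d, e)
  "somor" → prefix "som" already present; 2 new (o, r)
  "somine" → prefix "somi" already present; 2 new (n, e)
Total nodes = 11 + 3 + 9 + 5 + 2 + 5 + 8 + 5 + 3 + 2 + 8 + 6 + 4 + 2 + 2 = 75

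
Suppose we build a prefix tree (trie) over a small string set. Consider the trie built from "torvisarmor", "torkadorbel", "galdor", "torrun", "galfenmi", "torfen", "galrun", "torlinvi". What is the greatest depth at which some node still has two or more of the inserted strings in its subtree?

Look for the deepest trie node that still has at least two words in its subtree.
"galdor" and "galfenmi" agree on "gal" (3 characters) before diverging; nothing deeper is shared.
Longest shared-prefix length: 3

3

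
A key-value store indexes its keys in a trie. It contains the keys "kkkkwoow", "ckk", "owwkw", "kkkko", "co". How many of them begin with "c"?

2

Filter for entries beginning with "c":
Matches: "ckk", "co"
Count: 2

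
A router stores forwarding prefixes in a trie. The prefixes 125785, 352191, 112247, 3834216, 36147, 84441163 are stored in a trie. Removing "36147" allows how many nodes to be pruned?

After clearing the end-marker at "36147", prune upward until reaching a node still needed by another word.
The suffix "6147" (4 nodes) is used only by "36147"; the node for "3" still has the child "5", so pruning stops there.
Nodes removed: 4

4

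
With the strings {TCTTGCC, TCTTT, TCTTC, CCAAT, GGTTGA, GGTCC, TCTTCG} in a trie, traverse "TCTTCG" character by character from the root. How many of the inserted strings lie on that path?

2

Check each prefix of "TCTTCG" against the stored set — each match is an end-marker on the path.
Prefixes of the query that are stored words: "TCTTC", "TCTTCG"
Count: 2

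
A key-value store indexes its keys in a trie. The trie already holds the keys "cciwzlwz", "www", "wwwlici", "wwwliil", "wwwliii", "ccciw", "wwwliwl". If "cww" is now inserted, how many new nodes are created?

Walking "cww" from the root, the first 1 characters ("c") follow existing edges; "w" is the first miss.
New nodes needed: |"cww"| − 1 = 3 − 1 = 2.

2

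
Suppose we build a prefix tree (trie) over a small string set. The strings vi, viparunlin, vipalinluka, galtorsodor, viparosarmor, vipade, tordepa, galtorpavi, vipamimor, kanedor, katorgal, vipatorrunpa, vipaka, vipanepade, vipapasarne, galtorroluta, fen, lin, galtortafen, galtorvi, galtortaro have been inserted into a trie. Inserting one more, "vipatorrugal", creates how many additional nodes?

"vipatorru" is already a path in the trie; the remaining "gal" must be added.
So 12 − 9 = 3 new nodes.

3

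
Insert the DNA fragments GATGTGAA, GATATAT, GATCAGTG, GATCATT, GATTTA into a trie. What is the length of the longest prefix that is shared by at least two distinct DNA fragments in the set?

5

Equivalently: take the maximum, over all pairs, of their longest common prefix length.
e.g. "GATCAGTG" and "GATCATT" share the prefix "GATCA" of length 5; no pair shares a longer one.
Longest shared-prefix length: 5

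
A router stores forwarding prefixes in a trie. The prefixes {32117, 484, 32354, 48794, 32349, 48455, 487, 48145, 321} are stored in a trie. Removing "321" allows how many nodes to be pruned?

A node on "321"'s path can go only if nothing else ends at it or branches off below it.
Every node on "321" is still needed (e.g. by "32117"), so nothing is freed.
Nodes removed: 0

0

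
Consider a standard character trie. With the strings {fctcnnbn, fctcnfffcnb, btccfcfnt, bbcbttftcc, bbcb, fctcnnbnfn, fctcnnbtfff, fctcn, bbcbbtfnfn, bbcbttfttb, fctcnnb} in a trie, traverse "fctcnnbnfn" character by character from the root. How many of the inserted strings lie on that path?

4

Walk "fctcnnbnfn" from the root; an end-of-word marker is hit whenever a stored word is a prefix of "fctcnnbnfn".
Prefixes of the query that are stored words: "fctcn", "fctcnnb", "fctcnnbn", "fctcnnbnfn"
Count: 4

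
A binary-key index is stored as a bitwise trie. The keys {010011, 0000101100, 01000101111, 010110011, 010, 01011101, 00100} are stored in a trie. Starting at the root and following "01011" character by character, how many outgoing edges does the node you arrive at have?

2

Walk "01011" from the root, arriving at one node.
Characters that immediately follow "01011" among the stored strings: {0, 1}.
That node has 2 child edges.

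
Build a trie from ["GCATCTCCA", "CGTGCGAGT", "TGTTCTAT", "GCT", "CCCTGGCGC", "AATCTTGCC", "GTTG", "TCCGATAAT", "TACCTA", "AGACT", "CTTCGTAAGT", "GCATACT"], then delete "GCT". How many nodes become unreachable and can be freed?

After clearing the end-marker at "GCT", prune upward until reaching a node still needed by another word.
The suffix "T" (1 node) is used only by "GCT"; the node for "GC" still has the child "A", so pruning stops there.
Nodes removed: 1

1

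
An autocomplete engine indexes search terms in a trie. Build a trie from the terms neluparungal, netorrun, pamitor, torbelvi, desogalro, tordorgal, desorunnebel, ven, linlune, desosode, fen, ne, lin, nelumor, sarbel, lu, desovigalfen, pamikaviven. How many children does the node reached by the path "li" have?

1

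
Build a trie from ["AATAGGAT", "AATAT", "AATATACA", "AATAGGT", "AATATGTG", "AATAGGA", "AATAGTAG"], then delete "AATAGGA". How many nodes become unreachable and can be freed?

Walk "AATAGGA" from the leaf back toward the root, removing each node that no remaining word uses.
Every node on "AATAGGA" is still needed (e.g. by "AATAGGAT"), so nothing is freed.
Nodes removed: 0

0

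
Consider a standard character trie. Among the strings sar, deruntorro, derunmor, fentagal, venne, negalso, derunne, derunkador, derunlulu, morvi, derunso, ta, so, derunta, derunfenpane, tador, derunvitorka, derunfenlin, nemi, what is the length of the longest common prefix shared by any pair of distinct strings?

8

Look for the deepest trie node that still has at least two words in its subtree.
e.g. "derunfenlin" and "derunfenpane" share the prefix "derunfen" of length 8; no pair shares a longer one.
Longest shared-prefix length: 8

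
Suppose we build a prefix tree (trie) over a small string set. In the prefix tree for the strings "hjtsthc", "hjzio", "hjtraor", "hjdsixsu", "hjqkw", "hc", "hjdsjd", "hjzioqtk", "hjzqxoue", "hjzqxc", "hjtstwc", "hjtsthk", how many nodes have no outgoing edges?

11

A leaf is a node with no children — equivalently, the end of a word that is not a proper prefix of any other stored word.
Those words: "hc", "hjdsixsu", "hjdsjd", "hjqkw", "hjtraor", "hjtsthc", "hjtsthk", "hjtstwc", "hjzioqtk", "hjzqxc", "hjzqxoue"
Leaf count: 11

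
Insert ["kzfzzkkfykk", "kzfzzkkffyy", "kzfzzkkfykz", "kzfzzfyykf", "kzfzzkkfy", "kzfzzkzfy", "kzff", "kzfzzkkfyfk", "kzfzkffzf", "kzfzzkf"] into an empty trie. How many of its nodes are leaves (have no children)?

9

A leaf is a node with no children — equivalently, the end of a word that is not a proper prefix of any other stored word.
Those words: "kzff", "kzfzkffzf", "kzfzzfyykf", "kzfzzkf", "kzfzzkkffyy", "kzfzzkkfyfk", "kzfzzkkfykk", "kzfzzkkfykz", "kzfzzkzfy"
Leaf count: 9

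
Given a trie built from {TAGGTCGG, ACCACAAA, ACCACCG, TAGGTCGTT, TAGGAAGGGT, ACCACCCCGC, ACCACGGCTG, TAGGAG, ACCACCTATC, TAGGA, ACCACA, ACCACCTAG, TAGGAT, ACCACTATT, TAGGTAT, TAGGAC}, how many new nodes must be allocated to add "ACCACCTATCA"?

1

The longest prefix of "ACCACCTATCA" already in the trie is "ACCACCTATC" (length 10).
So 11 − 10 = 1 new nodes.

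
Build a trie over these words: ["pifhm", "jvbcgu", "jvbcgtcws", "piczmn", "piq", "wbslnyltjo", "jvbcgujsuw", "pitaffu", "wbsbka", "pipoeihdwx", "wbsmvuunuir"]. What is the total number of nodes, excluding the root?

Count nodes per top-level branch (shared prefixes stored once):
  'j'-branch (jvbcgtcws, jvbcgu, jvbcgujsuw): 14 nodes
  'p'-branch (piczmn, pifhm, pipoeihdwx, piq, pitaffu): 23 nodes
  'w'-branch (wbsbka, wbslnyltjo, wbsmvuunuir): 21 nodes
Sum: 58

58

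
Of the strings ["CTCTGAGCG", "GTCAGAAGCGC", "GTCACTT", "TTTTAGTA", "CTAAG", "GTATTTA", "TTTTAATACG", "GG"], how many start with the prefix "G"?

Walk to "G"; the words in its subtree are exactly those with that prefix.
Words under "G": GG, GTATTTA, GTCACTT, GTCAGAAGCGC
Count: 4

4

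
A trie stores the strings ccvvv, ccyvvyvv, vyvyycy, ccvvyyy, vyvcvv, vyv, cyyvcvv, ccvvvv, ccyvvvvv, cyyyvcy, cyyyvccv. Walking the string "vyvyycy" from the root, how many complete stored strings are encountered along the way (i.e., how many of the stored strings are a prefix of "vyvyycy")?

Walk "vyvyycy" from the root; an end-of-word marker is hit whenever a stored word is a prefix of "vyvyycy".
Prefixes of the query that are stored words: "vyv", "vyvyycy"
Count: 2

2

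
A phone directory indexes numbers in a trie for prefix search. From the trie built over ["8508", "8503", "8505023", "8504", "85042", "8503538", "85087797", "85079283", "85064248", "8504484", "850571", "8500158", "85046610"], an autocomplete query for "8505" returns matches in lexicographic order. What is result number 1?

DFS of the "8505" subtree visits, in order: "8505023", "850571"
Position 1: 8505023

8505023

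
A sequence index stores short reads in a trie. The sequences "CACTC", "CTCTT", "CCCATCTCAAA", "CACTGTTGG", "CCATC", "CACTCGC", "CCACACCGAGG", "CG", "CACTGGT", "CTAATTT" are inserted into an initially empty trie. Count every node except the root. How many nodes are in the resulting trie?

45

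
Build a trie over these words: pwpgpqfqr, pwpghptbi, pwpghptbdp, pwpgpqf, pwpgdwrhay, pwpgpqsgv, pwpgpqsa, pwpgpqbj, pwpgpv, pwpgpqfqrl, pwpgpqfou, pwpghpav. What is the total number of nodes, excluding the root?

34

Count nodes per top-level branch (shared prefixes stored once):
  'p'-branch (pwpgdwrhay, pwpghpav, pwpghptbdp, pwpghptbi, pwpgpqbj, pwpgpqf, pwpgpqfou, pwpgpqfqr, pwpgpqfqrl, pwpgpqsa, pwpgpqsgv, pwpgpv): 34 nodes
Sum: 34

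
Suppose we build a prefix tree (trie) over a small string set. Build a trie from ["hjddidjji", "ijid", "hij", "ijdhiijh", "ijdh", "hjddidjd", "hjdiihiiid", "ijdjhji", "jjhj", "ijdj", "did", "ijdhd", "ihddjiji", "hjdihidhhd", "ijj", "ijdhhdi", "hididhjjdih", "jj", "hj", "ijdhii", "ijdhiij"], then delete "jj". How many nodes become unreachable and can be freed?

After clearing the end-marker at "jj", prune upward until reaching a node still needed by another word.
Every node on "jj" is still needed (e.g. by "jjhj"), so nothing is freed.
Nodes removed: 0

0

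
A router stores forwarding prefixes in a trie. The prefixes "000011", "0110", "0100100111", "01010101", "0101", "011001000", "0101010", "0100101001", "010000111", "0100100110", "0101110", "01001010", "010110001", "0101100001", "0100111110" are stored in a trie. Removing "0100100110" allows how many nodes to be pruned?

1

A node on "0100100110"'s path can go only if nothing else ends at it or branches off below it.
The suffix "0" (1 node) is used only by "0100100110"; the node for "010010011" still has the child "1", so pruning stops there.
Nodes removed: 1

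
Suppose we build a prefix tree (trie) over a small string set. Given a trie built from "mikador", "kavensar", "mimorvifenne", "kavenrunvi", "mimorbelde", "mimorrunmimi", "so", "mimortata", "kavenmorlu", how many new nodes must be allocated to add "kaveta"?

The longest prefix of "kaveta" already in the trie is "kave" (length 4).
So 6 − 4 = 2 new nodes.

2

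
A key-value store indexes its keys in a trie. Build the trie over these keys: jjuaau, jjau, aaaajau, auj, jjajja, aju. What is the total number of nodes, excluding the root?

22

Count nodes per top-level branch (shared prefixes stored once):
  'a'-branch (aaaajau, aju, auj): 11 nodes
  'j'-branch (jjajja, jjau, jjuaau): 11 nodes
Sum: 22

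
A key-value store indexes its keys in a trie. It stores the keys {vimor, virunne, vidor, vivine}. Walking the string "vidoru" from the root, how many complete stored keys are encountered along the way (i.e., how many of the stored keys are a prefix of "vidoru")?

1

Check each prefix of "vidoru" against the stored set — each match is an end-marker on the path.
Prefixes of the query that are stored words: "vidor"
Count: 1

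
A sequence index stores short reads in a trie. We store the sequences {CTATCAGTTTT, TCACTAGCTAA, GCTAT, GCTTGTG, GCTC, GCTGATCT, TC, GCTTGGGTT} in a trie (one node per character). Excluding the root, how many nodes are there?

41

For each word, the new-node count is its length minus the longest prefix already in the trie:
  "CTATCAGTTTT" → 11 new (C, T, A, T, C, A, G, T, T, T, T)
  "TCACTAGCTAA" → 11 new (T, C, A, C, T, A, G, C, T, A, A)
  "GCTAT" → 5 new (G, C, T, A, T)
  "GCTTGTG" → prefix "GCT" already present; 4 new (T, G, T, G)
  "GCTC" → prefix "GCT" already present; 1 new (C)
  "GCTGATCT" → prefix "GCT" already present; 5 new (G, A, T, C, T)
  "TC" → prefix "TC" already present; 0 new (none)
  "GCTTGGGTT" → prefix "GCTTG" already present; 4 new (G, G, T, T)
Total nodes = 11 + 11 + 5 + 4 + 1 + 5 + 0 + 4 = 41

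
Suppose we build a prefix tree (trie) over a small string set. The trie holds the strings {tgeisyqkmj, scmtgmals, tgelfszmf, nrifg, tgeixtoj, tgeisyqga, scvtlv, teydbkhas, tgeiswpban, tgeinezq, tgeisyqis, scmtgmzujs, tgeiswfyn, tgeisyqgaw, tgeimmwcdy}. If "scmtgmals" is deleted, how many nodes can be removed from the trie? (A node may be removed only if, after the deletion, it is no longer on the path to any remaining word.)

3

A node on "scmtgmals"'s path can go only if nothing else ends at it or branches off below it.
The suffix "als" (3 nodes) is used only by "scmtgmals"; the node for "scmtgm" still has the child "z", so pruning stops there.
Nodes removed: 3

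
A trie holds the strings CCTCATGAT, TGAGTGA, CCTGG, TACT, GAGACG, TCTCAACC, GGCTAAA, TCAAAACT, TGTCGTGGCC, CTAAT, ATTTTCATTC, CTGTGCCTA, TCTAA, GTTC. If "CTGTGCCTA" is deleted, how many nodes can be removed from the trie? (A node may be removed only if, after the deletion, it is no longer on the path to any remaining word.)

A node on "CTGTGCCTA"'s path can go only if nothing else ends at it or branches off below it.
The suffix "GTGCCTA" (7 nodes) is used only by "CTGTGCCTA"; the node for "CT" still has the child "A", so pruning stops there.
Nodes removed: 7

7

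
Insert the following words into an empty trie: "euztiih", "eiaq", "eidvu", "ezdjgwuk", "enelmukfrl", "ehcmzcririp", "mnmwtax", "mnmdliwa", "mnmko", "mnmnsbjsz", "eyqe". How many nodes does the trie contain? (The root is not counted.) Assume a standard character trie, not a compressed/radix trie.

62

Trace insertions, counting only characters that open a new branch:
  "euztiih" → 7 new (e, u, z, t, i, i, h)
  "eiaq" → prefix "e" already present; 3 new (i, a, q)
  "eidvu" → prefix "ei" already present; 3 new (d, v, u)
  "ezdjgwuk" → prefix "e" already present; 7 new (z, d, j, g, w, u, k)
  "enelmukfrl" → prefix "e" already present; 9 new (n, e, l, m, u, k, f, r, l)
  "ehcmzcririp" → prefix "e" already present; 10 new (h, c, m, z, c, r, i, r, i, p)
  "mnmwtax" → 7 new (m, n, m, w, t, a, x)
  "mnmdliwa" → prefix "mnm" already present; 5 new (d, l, i, w, a)
  "mnmko" → prefix "mnm" already present; 2 new (k, o)
  "mnmnsbjsz" → prefix "mnm" already present; 6 new (n, s, b, j, s, z)
  "eyqe" → prefix "e" already present; 3 new (y, q, e)
Total nodes = 7 + 3 + 3 + 7 + 9 + 10 + 7 + 5 + 2 + 6 + 3 = 62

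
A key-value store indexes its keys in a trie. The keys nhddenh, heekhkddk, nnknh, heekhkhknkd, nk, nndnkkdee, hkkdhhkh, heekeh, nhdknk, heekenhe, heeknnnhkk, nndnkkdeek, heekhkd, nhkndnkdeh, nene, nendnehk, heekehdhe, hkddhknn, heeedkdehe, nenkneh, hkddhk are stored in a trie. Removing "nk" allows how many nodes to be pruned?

1

Walk "nk" from the leaf back toward the root, removing each node that no remaining word uses.
The suffix "k" (1 node) is used only by "nk"; the node for "n" still has the child "h", so pruning stops there.
Nodes removed: 1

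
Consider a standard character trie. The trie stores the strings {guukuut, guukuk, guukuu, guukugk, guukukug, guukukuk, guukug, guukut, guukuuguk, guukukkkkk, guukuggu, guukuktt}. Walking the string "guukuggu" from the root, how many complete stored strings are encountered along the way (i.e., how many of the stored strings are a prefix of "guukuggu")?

Walk "guukuggu" from the root; an end-of-word marker is hit whenever a stored word is a prefix of "guukuggu".
Prefixes of the query that are stored words: "guukug", "guukuggu"
Count: 2

2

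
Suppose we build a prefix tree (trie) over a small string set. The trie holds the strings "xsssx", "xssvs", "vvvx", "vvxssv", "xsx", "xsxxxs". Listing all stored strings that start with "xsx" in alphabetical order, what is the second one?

xsxxxs

DFS of the "xsx" subtree visits, in order: "xsx", "xsxxxs"
Position 2: xsxxxs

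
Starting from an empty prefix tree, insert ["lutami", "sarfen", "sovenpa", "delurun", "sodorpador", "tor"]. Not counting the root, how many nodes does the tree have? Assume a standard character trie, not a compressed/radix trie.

Count nodes per top-level branch (shared prefixes stored once):
  'd'-branch (delurun): 7 nodes
  'l'-branch (lutami): 6 nodes
  's'-branch (sarfen, sodorpador, sovenpa): 20 nodes
  't'-branch (tor): 3 nodes
Sum: 36

36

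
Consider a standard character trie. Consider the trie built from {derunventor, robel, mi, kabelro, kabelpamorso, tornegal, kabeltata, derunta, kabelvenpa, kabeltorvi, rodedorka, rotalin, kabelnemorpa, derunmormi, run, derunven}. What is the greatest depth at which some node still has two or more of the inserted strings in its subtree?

8

Look for the deepest trie node that still has at least two words in its subtree.
e.g. "derunven" and "derunventor" share the prefix "derunven" of length 8; no pair shares a longer one.
Longest shared-prefix length: 8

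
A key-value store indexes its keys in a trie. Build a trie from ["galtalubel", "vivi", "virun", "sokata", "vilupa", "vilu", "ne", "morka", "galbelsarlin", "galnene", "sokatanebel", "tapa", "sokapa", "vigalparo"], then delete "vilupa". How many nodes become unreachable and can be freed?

A node on "vilupa"'s path can go only if nothing else ends at it or branches off below it.
The suffix "pa" (2 nodes) is used only by "vilupa"; "vilu" is itself a stored word, so pruning stops there.
Nodes removed: 2

2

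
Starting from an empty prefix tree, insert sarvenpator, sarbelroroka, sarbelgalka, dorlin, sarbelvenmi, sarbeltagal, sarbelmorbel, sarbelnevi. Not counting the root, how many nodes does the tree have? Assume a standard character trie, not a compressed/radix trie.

Count nodes per top-level branch (shared prefixes stored once):
  'd'-branch (dorlin): 6 nodes
  's'-branch (sarbelgalka, sarbelmorbel, sarbelnevi, sarbelroroka, sarbeltagal, sarbelvenmi, sarvenpator): 45 nodes
Sum: 51

51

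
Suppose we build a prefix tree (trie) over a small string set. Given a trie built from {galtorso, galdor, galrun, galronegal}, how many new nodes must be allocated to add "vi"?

2

No existing word starts with "v", so every character of "vi" needs a new node.
2 − 0 = 2 new nodes.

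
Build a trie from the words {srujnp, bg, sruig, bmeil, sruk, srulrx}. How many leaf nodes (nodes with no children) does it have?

6

A leaf is a node with no children — equivalently, the end of a word that is not a proper prefix of any other stored word.
Those words: "bg", "bmeil", "sruig", "srujnp", "sruk", "srulrx"
Leaf count: 6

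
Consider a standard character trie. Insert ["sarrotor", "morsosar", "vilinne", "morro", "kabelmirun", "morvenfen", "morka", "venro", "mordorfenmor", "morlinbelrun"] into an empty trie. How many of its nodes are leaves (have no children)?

Leaves are exactly the stored words that no other stored word extends.
Those words: "kabelmirun", "mordorfenmor", "morka", "morlinbelrun", "morro", "morsosar", "morvenfen", "sarrotor", "venro", "vilinne"
Leaf count: 10

10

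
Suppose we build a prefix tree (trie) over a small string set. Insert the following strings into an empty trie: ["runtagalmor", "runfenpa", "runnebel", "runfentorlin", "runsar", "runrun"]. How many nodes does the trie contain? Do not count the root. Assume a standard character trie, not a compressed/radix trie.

Trie structure (* marks end of a word):
(root)
└─ r
   └─ u
      └─ n
         ├─ f
         │  └─ e
         │     └─ n
         │        ├─ p
         │        │  └─ a *
         │        └─ t
         │           └─ o
         │              └─ r
         │                 └─ l
         │                    └─ i
         │                       └─ n *
         ├─ n
         │  └─ e
         │     └─ b
         │        └─ e
         │           └─ l *
         ├─ r
         │  └─ u
         │     └─ n *
         ├─ s
         │  └─ a
         │     └─ r *
         └─ t
            └─ a
               └─ g
                  └─ a
                     └─ l
                        └─ m
                           └─ o
                              └─ r *
Counting every labelled node above: 33.

33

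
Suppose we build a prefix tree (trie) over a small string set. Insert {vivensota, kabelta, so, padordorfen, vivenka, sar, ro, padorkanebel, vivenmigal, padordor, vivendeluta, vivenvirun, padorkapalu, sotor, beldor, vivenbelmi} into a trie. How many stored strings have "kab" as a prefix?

1

Walk to "kab"; the words in its subtree are exactly those with that prefix.
Words under "kab": kabelta
Count: 1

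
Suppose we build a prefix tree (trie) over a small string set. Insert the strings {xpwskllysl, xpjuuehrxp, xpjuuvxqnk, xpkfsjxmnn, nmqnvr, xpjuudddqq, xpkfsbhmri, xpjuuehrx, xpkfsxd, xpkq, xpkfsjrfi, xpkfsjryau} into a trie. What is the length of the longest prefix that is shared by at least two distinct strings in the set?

Look for the deepest trie node that still has at least two words in its subtree.
e.g. "xpjuuehrx" and "xpjuuehrxp" share the prefix "xpjuuehrx" of length 9; no pair shares a longer one.
Longest shared-prefix length: 9

9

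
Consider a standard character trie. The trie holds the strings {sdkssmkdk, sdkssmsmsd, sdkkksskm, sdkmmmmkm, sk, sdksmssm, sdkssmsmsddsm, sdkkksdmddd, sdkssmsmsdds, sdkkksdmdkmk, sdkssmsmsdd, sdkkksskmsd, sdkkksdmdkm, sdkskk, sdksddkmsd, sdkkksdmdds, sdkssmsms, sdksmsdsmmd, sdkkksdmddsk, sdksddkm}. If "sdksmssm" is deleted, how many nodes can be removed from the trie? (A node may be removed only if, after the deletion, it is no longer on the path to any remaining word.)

2

After clearing the end-marker at "sdksmssm", prune upward until reaching a node still needed by another word.
The suffix "sm" (2 nodes) is used only by "sdksmssm"; the node for "sdksms" still has the child "d", so pruning stops there.
Nodes removed: 2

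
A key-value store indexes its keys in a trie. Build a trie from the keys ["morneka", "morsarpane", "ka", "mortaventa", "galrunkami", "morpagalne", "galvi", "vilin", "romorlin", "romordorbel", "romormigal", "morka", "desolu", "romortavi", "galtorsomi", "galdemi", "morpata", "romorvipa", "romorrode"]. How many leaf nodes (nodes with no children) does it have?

A leaf is a node with no children — equivalently, the end of a word that is not a proper prefix of any other stored word.
Those words: "desolu", "galdemi", "galrunkami", "galtorsomi", "galvi", "ka", "morka", "morneka", "morpagalne", "morpata", "morsarpane", "mortaventa", "romordorbel", "romorlin", "romormigal", "romorrode", "romortavi", "romorvipa", "vilin"
Leaf count: 19

19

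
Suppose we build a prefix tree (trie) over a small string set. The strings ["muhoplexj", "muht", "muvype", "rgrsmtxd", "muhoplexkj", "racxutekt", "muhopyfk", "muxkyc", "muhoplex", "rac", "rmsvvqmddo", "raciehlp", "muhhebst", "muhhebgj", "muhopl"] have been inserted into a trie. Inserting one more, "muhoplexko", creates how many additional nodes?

The longest prefix of "muhoplexko" already in the trie is "muhoplexk" (length 9).
New nodes needed: |"muhoplexko"| − 9 = 10 − 9 = 1.

1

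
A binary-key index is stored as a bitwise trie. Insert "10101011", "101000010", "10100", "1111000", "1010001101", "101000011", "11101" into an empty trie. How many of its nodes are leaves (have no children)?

6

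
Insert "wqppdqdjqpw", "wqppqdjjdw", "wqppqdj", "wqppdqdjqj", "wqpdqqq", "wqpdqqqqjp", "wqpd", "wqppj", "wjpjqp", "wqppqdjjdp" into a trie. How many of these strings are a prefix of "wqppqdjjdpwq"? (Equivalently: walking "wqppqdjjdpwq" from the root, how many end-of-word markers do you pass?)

2

Check each prefix of "wqppqdjjdpwq" against the stored set — each match is an end-marker on the path.
Prefixes of the query that are stored words: "wqppqdj", "wqppqdjjdp"
Count: 2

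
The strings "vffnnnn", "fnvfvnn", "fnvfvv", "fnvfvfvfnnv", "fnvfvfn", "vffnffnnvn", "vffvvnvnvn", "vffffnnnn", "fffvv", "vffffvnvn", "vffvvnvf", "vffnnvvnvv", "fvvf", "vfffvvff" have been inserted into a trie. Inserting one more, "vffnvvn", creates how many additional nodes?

"vffn" is already a path in the trie; the remaining "vvn" must be added.
So 7 − 4 = 3 new nodes.

3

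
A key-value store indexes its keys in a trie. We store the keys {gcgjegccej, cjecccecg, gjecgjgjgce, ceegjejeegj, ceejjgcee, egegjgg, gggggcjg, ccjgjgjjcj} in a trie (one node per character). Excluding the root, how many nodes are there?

68

Count nodes per top-level branch (shared prefixes stored once):
  'c'-branch (ccjgjgjjcj, ceegjejeegj, ceejjgcee, cjecccecg): 34 nodes
  'e'-branch (egegjgg): 7 nodes
  'g'-branch (gcgjegccej, gggggcjg, gjecgjgjgce): 27 nodes
Sum: 68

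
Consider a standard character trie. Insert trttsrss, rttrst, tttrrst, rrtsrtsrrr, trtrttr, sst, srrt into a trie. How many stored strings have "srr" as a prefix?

1

Filter for entries beginning with "srr":
Matches: "srrt"
Count: 1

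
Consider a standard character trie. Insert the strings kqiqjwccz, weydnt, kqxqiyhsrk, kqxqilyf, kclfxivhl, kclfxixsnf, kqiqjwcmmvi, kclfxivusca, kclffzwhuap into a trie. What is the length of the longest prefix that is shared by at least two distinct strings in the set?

7

Equivalently: take the maximum, over all pairs, of their longest common prefix length.
e.g. "kclfxivhl" and "kclfxivusca" share the prefix "kclfxiv" of length 7; no pair shares a longer one.
Longest shared-prefix length: 7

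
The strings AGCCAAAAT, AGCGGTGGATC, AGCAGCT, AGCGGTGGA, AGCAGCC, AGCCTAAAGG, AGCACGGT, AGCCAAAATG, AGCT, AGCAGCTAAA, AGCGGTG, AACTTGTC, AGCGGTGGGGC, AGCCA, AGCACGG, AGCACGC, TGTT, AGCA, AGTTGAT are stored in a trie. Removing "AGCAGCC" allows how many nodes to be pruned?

After clearing the end-marker at "AGCAGCC", prune upward until reaching a node still needed by another word.
The suffix "C" (1 node) is used only by "AGCAGCC"; the node for "AGCAGC" still has the child "T", so pruning stops there.
Nodes removed: 1

1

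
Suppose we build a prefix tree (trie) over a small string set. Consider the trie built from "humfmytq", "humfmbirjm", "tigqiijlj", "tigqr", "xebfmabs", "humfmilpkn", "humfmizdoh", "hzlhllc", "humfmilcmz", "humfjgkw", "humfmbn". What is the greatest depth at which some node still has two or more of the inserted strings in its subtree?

Equivalently: take the maximum, over all pairs, of their longest common prefix length.
e.g. "humfmilcmz" and "humfmilpkn" share the prefix "humfmil" of length 7; no pair shares a longer one.
Longest shared-prefix length: 7

7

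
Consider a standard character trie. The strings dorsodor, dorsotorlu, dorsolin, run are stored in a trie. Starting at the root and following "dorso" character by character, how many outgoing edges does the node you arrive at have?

Follow the path "dorso" to its node, then look at its outgoing edges.
Characters that immediately follow "dorso" among the stored strings: {d, l, t}.
That node has 3 child edges.

3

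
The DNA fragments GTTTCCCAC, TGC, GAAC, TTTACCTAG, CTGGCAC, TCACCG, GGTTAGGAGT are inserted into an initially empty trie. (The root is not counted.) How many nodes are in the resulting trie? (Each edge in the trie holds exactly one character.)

44

Count nodes per top-level branch (shared prefixes stored once):
  'C'-branch (CTGGCAC): 7 nodes
  'G'-branch (GAAC, GGTTAGGAGT, GTTTCCCAC): 21 nodes
  'T'-branch (TCACCG, TGC, TTTACCTAG): 16 nodes
Sum: 44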